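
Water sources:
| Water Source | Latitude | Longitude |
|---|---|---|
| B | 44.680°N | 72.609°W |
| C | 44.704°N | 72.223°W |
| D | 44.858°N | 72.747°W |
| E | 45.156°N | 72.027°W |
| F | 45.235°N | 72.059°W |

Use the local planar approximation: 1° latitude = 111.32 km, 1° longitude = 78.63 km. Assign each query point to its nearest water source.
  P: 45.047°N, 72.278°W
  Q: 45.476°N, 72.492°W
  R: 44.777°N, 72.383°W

P at 45.047°N, 72.278°W:
  B: √((-0.367·111.32)² + (-0.331·78.63)²) = √(1669.08527 + 677.38026) = 48.440 km
  C: √((-0.343·111.32)² + (0.055·78.63)²) = √(1457.92316 + 18.70260) = 38.427 km
  D: √((-0.189·111.32)² + (-0.469·78.63)²) = √(442.65972 + 1359.94779) = 42.457 km
  E: √((0.109·111.32)² + (0.251·78.63)²) = √(147.23104 + 389.51483) = 23.168 km
  F: √((0.188·111.32)² + (0.219·78.63)²) = √(437.98788 + 296.52737) = 27.102 km
  → nearest: E (23.168 km)
Q at 45.476°N, 72.492°W:
  B: √((-0.796·111.32)² + (-0.117·78.63)²) = √(7851.85970 + 84.63466) = 89.087 km
  C: √((-0.772·111.32)² + (0.269·78.63)²) = √(7385.51860 + 447.38468) = 88.504 km
  D: √((-0.618·111.32)² + (-0.255·78.63)²) = √(4732.85659 + 402.02857) = 71.658 km
  E: √((-0.320·111.32)² + (0.465·78.63)²) = √(1268.95538 + 1336.84931) = 51.047 km
  F: √((-0.241·111.32)² + (0.433·78.63)²) = √(719.74802 + 1159.18391) = 43.347 km
  → nearest: F (43.347 km)
R at 44.777°N, 72.383°W:
  B: √((-0.097·111.32)² + (-0.226·78.63)²) = √(116.59767 + 315.78641) = 20.794 km
  C: √((-0.073·111.32)² + (0.160·78.63)²) = √(66.03773 + 158.27653) = 14.977 km
  D: √((0.081·111.32)² + (-0.364·78.63)²) = √(81.30485 + 819.17996) = 30.008 km
  E: √((0.379·111.32)² + (0.356·78.63)²) = √(1780.01973 + 783.56774) = 50.632 km
  F: √((0.458·111.32)² + (0.324·78.63)²) = √(2599.42536 + 649.03269) = 56.995 km
  → nearest: C (14.977 km)

P→E; Q→F; R→C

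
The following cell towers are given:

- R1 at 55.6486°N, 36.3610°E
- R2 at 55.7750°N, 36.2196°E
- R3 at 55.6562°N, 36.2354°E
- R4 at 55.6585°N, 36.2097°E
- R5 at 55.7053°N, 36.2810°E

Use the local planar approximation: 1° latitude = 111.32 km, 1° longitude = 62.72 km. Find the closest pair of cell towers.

R3 and R4

Pairwise distances:
R1–R2: 16.6325 km
R1–R3: 7.9229 km
R1–R4: 9.5533 km
R1–R5: 8.0632 km
R2–R3: 13.2619 km
R2–R4: 12.9836 km
R2–R5: 8.6621 km
R3–R4: 1.6321 km
R3–R5: 6.1689 km
R4–R5: 6.8659 km
Closest pair: R3–R4 at 1.6321 km.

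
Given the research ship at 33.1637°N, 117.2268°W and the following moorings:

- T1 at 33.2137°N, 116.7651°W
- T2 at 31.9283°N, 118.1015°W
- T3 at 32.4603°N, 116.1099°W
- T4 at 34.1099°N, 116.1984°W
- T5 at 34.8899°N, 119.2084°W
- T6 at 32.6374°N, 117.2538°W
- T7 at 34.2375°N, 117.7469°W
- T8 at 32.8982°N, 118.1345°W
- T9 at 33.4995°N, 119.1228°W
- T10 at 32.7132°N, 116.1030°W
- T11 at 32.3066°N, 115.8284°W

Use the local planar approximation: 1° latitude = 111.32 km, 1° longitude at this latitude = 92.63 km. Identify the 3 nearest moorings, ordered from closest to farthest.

T1, T6, T8

Distances from 33.1637°N, 117.2268°W:
T1: √((0.0500·111.32)² + (0.4617·92.63)²) = √(30.980356 + 1829.039469) = 43.1279 km
T2: √((-1.2354·111.32)² + (-0.8747·92.63)²) = √(18913.050811 + 6564.801232) = 159.6178 km
T3: √((-0.7034·111.32)² + (1.1169·92.63)²) = √(6131.279627 + 10703.650256) = 129.7495 km
T4: √((0.9462·111.32)² + (1.0284·92.63)²) = √(11094.616190 + 9074.599440) = 142.0184 km
T5: √((1.7262·111.32)² + (-1.9816·92.63)²) = √(36925.690043 + 33692.661228) = 265.7411 km
T6: √((-0.5263·111.32)² + (-0.0270·92.63)²) = √(3432.520466 + 6.255051) = 58.6411 km
T7: √((1.0738·111.32)² + (-0.5201·92.63)²) = √(14288.715678 + 2321.010129) = 128.8787 km
T8: √((-0.2655·111.32)² + (-0.9077·92.63)²) = √(873.525216 + 7069.488608) = 89.1236 km
T9: √((0.3358·111.32)² + (-1.8960·92.63)²) = √(1397.358300 + 30844.660477) = 179.5606 km
T10: √((-0.4505·111.32)² + (1.1238·92.63)²) = √(2514.988398 + 10836.309077) = 115.5478 km
T11: √((-0.8571·111.32)² + (1.3984·92.63)²) = √(9103.520731 + 16779.003270) = 160.8805 km
Sorted: T1 (43.1279 km) < T6 (58.6411 km) < T8 (89.1236 km) < T10 (115.5478 km) < T7 (128.8787 km) < …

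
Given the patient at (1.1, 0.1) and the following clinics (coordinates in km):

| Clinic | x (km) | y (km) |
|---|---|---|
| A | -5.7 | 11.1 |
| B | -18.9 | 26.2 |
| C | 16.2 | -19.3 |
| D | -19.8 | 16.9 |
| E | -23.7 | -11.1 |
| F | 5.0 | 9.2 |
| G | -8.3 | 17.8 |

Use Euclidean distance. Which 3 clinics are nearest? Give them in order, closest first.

F, A, G

Distances from (1.1, 0.1):
A: √((-6.8)² + (11.0)²) = √(46.240 + 121.000) = 12.9 km
B: √((-20.0)² + (26.1)²) = √(400.000 + 681.210) = 32.9 km
C: √((15.1)² + (-19.4)²) = √(228.010 + 376.360) = 24.6 km
D: √((-20.9)² + (16.8)²) = √(436.810 + 282.240) = 26.8 km
E: √((-24.8)² + (-11.2)²) = √(615.040 + 125.440) = 27.2 km
F: √((3.9)² + (9.1)²) = √(15.210 + 82.810) = 9.9 km
G: √((-9.4)² + (17.7)²) = √(88.360 + 313.290) = 20.0 km
Sorted: F (9.9 km) < A (12.9 km) < G (20.0 km) < C (24.6 km) < D (26.8 km) < …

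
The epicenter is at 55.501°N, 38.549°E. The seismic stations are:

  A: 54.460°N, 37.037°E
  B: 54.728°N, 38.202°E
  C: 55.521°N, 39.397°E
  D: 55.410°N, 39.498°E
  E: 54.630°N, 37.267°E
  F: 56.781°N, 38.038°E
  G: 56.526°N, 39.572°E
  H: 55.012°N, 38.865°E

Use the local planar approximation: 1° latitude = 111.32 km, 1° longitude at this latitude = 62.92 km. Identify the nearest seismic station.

C

Distances from 55.501°N, 38.549°E:
A: √((-1.041·111.32)² + (-1.512·62.92)²) = √(13429.12927 + 9050.67584) = 149.933 km
B: √((-0.773·111.32)² + (-0.347·62.92)²) = √(7404.66446 + 476.69037) = 88.777 km
C: √((0.020·111.32)² + (0.848·62.92)²) = √(4.95686 + 2846.87981) = 53.403 km
D: √((-0.091·111.32)² + (0.949·62.92)²) = √(102.61933 + 3565.41307) = 60.564 km
E: √((-0.871·111.32)² + (-1.282·62.92)²) = √(9401.18730 + 6506.59055) = 126.126 km
F: √((1.280·111.32)² + (-0.511·62.92)²) = √(20303.28611 + 1033.75882) = 146.072 km
G: √((1.025·111.32)² + (1.023·62.92)²) = √(13019.49461 + 4143.13129) = 131.006 km
H: √((-0.489·111.32)² + (0.316·62.92)²) = √(2963.22148 + 395.32255) = 57.953 km
Minimum: C at 53.403 km.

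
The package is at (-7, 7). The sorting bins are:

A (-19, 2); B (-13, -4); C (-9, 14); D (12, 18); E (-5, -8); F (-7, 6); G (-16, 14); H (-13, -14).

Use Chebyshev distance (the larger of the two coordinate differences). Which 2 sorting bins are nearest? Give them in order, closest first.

Distances from (-7, 7):
A: 12
B: 11
C: 7
D: 19
E: 15
F: 1
G: 9
H: 21
Sorted: F (1) < C (7) < G (9) < B (11) < …

F, C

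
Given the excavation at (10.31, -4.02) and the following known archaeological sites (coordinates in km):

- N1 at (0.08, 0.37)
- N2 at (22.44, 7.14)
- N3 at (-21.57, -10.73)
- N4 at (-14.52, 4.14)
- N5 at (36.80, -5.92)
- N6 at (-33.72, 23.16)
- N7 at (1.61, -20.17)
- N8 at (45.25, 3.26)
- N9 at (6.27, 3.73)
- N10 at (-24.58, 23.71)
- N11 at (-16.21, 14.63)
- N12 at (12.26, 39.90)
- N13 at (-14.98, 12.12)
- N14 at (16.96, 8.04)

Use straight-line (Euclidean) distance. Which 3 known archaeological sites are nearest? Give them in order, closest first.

N9, N1, N14

Distances from (10.31, -4.02):
N1: 11.13 km
N2: 16.48 km
N3: 32.58 km
N4: 26.14 km
N5: 26.56 km
N6: 51.74 km
N7: 18.34 km
N8: 35.69 km
N9: 8.74 km
N10: 44.57 km
N11: 32.42 km
N12: 43.96 km
N13: 30.00 km
N14: 13.77 km
Sorted: N9 (8.74 km) < N1 (11.13 km) < N14 (13.77 km) < N2 (16.48 km) < N7 (18.34 km) < …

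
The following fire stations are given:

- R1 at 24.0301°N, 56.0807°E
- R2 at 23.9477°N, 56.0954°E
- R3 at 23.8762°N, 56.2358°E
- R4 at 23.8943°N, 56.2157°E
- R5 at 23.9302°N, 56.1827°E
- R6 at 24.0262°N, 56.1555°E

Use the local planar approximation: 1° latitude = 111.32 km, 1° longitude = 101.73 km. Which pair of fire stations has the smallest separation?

Pairwise distances:
R1–R2: √((-0.0824·111.32)² + (0.0147·101.73)²) = √(84.139673 + 2.236314) = 9.2939 km
R1–R3: √((-0.1539·111.32)² + (0.1551·101.73)²) = √(293.510495 + 248.955477) = 23.2909 km
R1–R4: √((-0.1358·111.32)² + (0.1350·101.73)²) = √(228.531429 + 188.610396) = 20.4241 km
R1–R5: √((-0.0999·111.32)² + (0.1020·101.73)²) = √(123.673705 + 107.670922) = 15.2100 km
R1–R6: √((-0.0039·111.32)² + (0.0748·101.73)²) = √(0.188484 + 57.903029) = 7.6218 km
R2–R3: √((-0.0715·111.32)² + (0.1404·101.73)²) = √(63.351730 + 204.001004) = 16.3509 km
R2–R4: √((-0.0534·111.32)² + (0.1203·101.73)²) = √(35.336938 + 149.771557) = 13.6055 km
R2–R5: √((-0.0175·111.32)² + (0.0873·101.73)²) = √(3.795094 + 78.872676) = 9.0922 km
R2–R6: √((0.0785·111.32)² + (0.0601·101.73)²) = √(76.363480 + 37.380666) = 10.6651 km
R3–R4: √((0.0181·111.32)² + (-0.0201·101.73)²) = √(4.059790 + 4.181097) = 2.8707 km
R3–R5: √((0.0540·111.32)² + (-0.0531·101.73)²) = √(36.135487 + 29.180124) = 8.0818 km
R3–R6: √((0.1500·111.32)² + (-0.0803·101.73)²) = √(278.823204 + 66.731238) = 18.5891 km
R4–R5: √((0.0359·111.32)² + (-0.0330·101.73)²) = √(15.971117 + 11.270053) = 5.2193 km
R4–R6: √((0.1319·111.32)² + (-0.0602·101.73)²) = √(215.593661 + 37.505164) = 15.9091 km
R5–R6: √((0.0960·111.32)² + (-0.0272·101.73)²) = √(114.205984 + 7.656599) = 11.0391 km
Closest pair: R3–R4 at 2.8707 km.

R3 and R4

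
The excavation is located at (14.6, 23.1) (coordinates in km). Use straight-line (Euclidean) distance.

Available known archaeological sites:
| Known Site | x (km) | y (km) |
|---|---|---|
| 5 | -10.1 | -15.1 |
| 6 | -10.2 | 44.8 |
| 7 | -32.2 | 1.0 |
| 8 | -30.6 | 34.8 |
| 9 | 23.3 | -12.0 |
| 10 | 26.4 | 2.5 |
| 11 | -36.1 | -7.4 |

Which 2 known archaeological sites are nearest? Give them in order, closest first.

Distances from (14.6, 23.1):
5: √((-24.7)² + (-38.2)²) = √(610.090 + 1459.240) = 45.5 km
6: √((-24.8)² + (21.7)²) = √(615.040 + 470.890) = 33.0 km
7: √((-46.8)² + (-22.1)²) = √(2190.240 + 488.410) = 51.8 km
8: √((-45.2)² + (11.7)²) = √(2043.040 + 136.890) = 46.7 km
9: √((8.7)² + (-35.1)²) = √(75.690 + 1232.010) = 36.2 km
10: √((11.8)² + (-20.6)²) = √(139.240 + 424.360) = 23.7 km
11: √((-50.7)² + (-30.5)²) = √(2570.490 + 930.250) = 59.2 km
Sorted: 10 (23.7 km) < 6 (33.0 km) < 9 (36.2 km) < 5 (45.5 km) < …

10, 6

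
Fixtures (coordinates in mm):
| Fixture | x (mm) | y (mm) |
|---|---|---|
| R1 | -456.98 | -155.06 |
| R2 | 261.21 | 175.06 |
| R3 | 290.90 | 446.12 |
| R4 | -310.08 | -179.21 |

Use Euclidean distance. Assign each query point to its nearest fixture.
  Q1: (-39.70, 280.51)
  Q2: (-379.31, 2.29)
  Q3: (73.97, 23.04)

Q1 at (-39.70, 280.51):
  R1: 603.19 mm
  R2: 318.85 mm
  R3: 369.76 mm
  R4: 533.34 mm
  → nearest: R2 (318.85 mm)
Q2 at (-379.31, 2.29):
  R1: 175.48 mm
  R2: 663.41 mm
  R3: 803.84 mm
  R4: 194.26 mm
  → nearest: R1 (175.48 mm)
Q3 at (73.97, 23.04):
  R1: 560.02 mm
  R2: 241.18 mm
  R3: 475.45 mm
  R4: 434.05 mm
  → nearest: R2 (241.18 mm)

Q1→R2; Q2→R1; Q3→R2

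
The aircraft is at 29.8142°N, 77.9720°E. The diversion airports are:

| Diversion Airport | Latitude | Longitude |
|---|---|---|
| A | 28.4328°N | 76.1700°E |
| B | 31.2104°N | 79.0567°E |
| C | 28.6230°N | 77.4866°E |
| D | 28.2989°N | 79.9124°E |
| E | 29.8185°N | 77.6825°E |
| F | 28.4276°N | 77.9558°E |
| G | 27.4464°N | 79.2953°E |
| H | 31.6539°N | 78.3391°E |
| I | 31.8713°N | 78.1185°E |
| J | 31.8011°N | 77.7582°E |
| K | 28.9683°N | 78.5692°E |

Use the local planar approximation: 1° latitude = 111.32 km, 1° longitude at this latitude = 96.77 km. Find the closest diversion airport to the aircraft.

E

Distances from 29.8142°N, 77.9720°E:
A: √((-1.3814·111.32)² + (-1.8020·96.77)²) = √(23647.503513 + 30408.223971) = 232.4989 km
B: √((1.3962·111.32)² + (1.0847·96.77)²) = √(24156.925651 + 11017.949118) = 187.5497 km
C: √((-1.1912·111.32)² + (-0.4854·96.77)²) = √(17583.922656 + 2206.383627) = 140.6780 km
D: √((-1.5153·111.32)² + (1.9404·96.77)²) = √(28454.020613 + 35258.514761) = 252.4134 km
E: √((0.0043·111.32)² + (-0.2895·96.77)²) = √(0.229131 + 784.835462) = 28.0190 km
F: √((-1.3866·111.32)² + (-0.0162·96.77)²) = √(23825.871054 + 2.457602) = 154.3643 km
G: √((-2.3678·111.32)² + (1.3233·96.77)²) = √(69476.259364 + 16398.272803) = 293.0436 km
H: √((1.8397·111.32)² + (0.3671·96.77)²) = √(41941.157500 + 1261.973546) = 207.8536 km
I: √((2.0571·111.32)² + (0.1465·96.77)²) = √(52439.338389 + 200.981800) = 229.4348 km
J: √((1.9869·111.32)² + (-0.2138·96.77)²) = √(48921.347954 + 428.052348) = 222.1472 km
K: √((-0.8459·111.32)² + (0.5972·96.77)²) = √(8867.157963 + 3339.804767) = 110.4851 km
Minimum: E at 28.0190 km.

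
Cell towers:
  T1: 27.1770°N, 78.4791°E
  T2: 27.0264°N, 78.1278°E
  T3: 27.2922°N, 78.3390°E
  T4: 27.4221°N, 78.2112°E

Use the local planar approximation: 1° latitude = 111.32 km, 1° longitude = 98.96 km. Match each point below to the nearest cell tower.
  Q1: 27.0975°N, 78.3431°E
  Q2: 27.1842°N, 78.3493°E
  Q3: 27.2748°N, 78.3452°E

Q1→T1; Q2→T3; Q3→T3

Q1 at 27.0975°N, 78.3431°E:
  T1: √((0.0795·111.32)² + (0.1360·98.96)²) = √(78.321438 + 181.132837) = 16.1076 km
  T2: √((-0.0711·111.32)² + (-0.2153·98.96)²) = √(62.644882 + 453.949386) = 22.7287 km
  T3: √((0.1947·111.32)² + (-0.0041·98.96)²) = √(469.762449 + 0.164622) = 21.6778 km
  T4: √((0.3246·111.32)² + (-0.1319·98.96)²) = √(1305.700067 + 170.376214) = 38.4197 km
  → nearest: T1 (16.1076 km)
Q2 at 27.1842°N, 78.3493°E:
  T1: √((-0.0072·111.32)² + (0.1298·98.96)²) = √(0.642409 + 164.994231) = 12.8700 km
  T2: √((-0.1578·111.32)² + (-0.2215·98.96)²) = √(308.574755 + 480.470618) = 28.0900 km
  T3: √((0.1080·111.32)² + (-0.0103·98.96)²) = √(144.541949 + 1.038948) = 12.0657 km
  T4: √((0.2379·111.32)² + (-0.1381·98.96)²) = √(701.350772 + 186.769833) = 29.8014 km
  → nearest: T3 (12.0657 km)
Q3 at 27.2748°N, 78.3452°E:
  T1: √((-0.0978·111.32)² + (0.1339·98.96)²) = √(118.528859 + 175.582217) = 17.1497 km
  T2: √((-0.2484·111.32)² + (-0.2174·98.96)²) = √(764.626910 + 462.848065) = 35.0353 km
  T3: √((0.0174·111.32)² + (-0.0062·98.96)²) = √(3.751845 + 0.376446) = 2.0318 km
  T4: √((0.1473·111.32)² + (-0.1340·98.96)²) = √(268.875907 + 175.844573) = 21.0884 km
  → nearest: T3 (2.0318 km)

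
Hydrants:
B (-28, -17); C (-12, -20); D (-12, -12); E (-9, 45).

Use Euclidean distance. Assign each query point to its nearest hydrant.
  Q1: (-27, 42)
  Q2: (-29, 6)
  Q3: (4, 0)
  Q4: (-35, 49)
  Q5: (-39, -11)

Q1 at (-27, 42):
  B: √((-1)² + (-59)²) = √(1.000 + 3481.000) = 59.0
  C: √((15)² + (-62)²) = √(225.000 + 3844.000) = 63.8
  D: √((15)² + (-54)²) = √(225.000 + 2916.000) = 56.0
  E: √((18)² + (3)²) = √(324.000 + 9.000) = 18.2
  → nearest: E (18.2)
Q2 at (-29, 6):
  B: √((1)² + (-23)²) = √(1.000 + 529.000) = 23.0
  C: √((17)² + (-26)²) = √(289.000 + 676.000) = 31.1
  D: √((17)² + (-18)²) = √(289.000 + 324.000) = 24.8
  E: √((20)² + (39)²) = √(400.000 + 1521.000) = 43.8
  → nearest: B (23.0)
Q3 at (4, 0):
  B: √((-32)² + (-17)²) = √(1024.000 + 289.000) = 36.2
  C: √((-16)² + (-20)²) = √(256.000 + 400.000) = 25.6
  D: √((-16)² + (-12)²) = √(256.000 + 144.000) = 20.0
  E: √((-13)² + (45)²) = √(169.000 + 2025.000) = 46.8
  → nearest: D (20.0)
Q4 at (-35, 49):
  B: √((7)² + (-66)²) = √(49.000 + 4356.000) = 66.4
  C: √((23)² + (-69)²) = √(529.000 + 4761.000) = 72.7
  D: √((23)² + (-61)²) = √(529.000 + 3721.000) = 65.2
  E: √((26)² + (-4)²) = √(676.000 + 16.000) = 26.3
  → nearest: E (26.3)
Q5 at (-39, -11):
  B: √((11)² + (-6)²) = √(121.000 + 36.000) = 12.5
  C: √((27)² + (-9)²) = √(729.000 + 81.000) = 28.5
  D: √((27)² + (-1)²) = √(729.000 + 1.000) = 27.0
  E: √((30)² + (56)²) = √(900.000 + 3136.000) = 63.5
  → nearest: B (12.5)

Q1→E; Q2→B; Q3→D; Q4→E; Q5→B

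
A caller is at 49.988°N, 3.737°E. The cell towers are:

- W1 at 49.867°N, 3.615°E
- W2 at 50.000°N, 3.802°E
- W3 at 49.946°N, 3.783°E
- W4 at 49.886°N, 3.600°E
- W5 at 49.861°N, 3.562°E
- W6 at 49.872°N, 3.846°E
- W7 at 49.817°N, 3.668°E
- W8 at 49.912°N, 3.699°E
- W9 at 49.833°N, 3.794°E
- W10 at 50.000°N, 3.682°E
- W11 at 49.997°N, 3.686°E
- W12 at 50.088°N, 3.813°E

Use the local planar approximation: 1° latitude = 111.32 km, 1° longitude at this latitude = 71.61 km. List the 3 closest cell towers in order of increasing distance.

Distances from 49.988°N, 3.737°E:
W1: 16.055 km
W2: 4.843 km
W3: 5.719 km
W4: 15.006 km
W5: 18.892 km
W6: 15.089 km
W7: 19.667 km
W8: 8.887 km
W9: 17.731 km
W10: 4.159 km
W11: 3.787 km
W12: 12.391 km
Sorted: W11 (3.787 km) < W10 (4.159 km) < W2 (4.843 km) < W3 (5.719 km) < W8 (8.887 km) < …

W11, W10, W2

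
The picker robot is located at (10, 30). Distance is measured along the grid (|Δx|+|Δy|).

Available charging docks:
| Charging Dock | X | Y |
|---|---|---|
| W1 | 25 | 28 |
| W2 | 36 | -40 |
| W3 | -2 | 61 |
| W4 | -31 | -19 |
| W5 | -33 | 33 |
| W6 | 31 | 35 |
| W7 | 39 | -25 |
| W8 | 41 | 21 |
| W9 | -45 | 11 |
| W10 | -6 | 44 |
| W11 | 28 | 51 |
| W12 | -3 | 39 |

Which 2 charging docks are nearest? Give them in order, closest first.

Distances from (10, 30):
W1: 17
W2: 96
W3: 43
W4: 90
W5: 46
W6: 26
W7: 84
W8: 40
W9: 74
W10: 30
W11: 39
W12: 22
Sorted: W1 (17) < W12 (22) < W6 (26) < W10 (30) < …

W1, W12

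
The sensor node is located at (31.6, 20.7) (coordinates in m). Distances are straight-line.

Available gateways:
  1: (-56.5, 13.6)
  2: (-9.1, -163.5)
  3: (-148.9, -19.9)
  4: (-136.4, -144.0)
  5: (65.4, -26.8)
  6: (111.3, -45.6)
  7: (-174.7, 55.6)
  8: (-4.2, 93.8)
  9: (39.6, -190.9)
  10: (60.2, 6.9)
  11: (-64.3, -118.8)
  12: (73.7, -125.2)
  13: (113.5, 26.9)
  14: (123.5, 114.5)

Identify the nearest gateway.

Distances from (31.6, 20.7):
1: 88.4 m
2: 188.6 m
3: 185.0 m
4: 235.3 m
5: 58.3 m
6: 103.7 m
7: 209.2 m
8: 81.4 m
9: 211.8 m
10: 31.8 m
11: 169.3 m
12: 151.9 m
13: 82.1 m
14: 131.3 m
Minimum: 10 at 31.8 m.

10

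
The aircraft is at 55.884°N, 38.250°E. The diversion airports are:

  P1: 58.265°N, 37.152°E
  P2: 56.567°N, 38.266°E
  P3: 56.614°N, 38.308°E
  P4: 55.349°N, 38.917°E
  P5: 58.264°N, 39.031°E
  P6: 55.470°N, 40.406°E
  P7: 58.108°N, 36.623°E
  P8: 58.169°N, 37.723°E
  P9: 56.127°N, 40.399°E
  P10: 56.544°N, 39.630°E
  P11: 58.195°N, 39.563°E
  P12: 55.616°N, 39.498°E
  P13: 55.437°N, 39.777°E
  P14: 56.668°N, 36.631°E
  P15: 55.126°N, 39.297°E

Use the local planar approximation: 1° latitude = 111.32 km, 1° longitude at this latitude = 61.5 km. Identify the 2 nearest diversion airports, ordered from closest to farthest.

P4, P2

Distances from 55.884°N, 38.250°E:
P1: √((2.381·111.32)² + (-1.098·61.5)²) = √(70253.05040 + 4559.89573) = 273.520 km
P2: √((0.683·111.32)² + (0.016·61.5)²) = √(5780.79812 + 0.96826) = 76.038 km
P3: √((0.730·111.32)² + (0.058·61.5)²) = √(6603.77268 + 12.72349) = 81.342 km
P4: √((-0.535·111.32)² + (0.667·61.5)²) = √(3546.94096 + 1682.68142) = 72.316 km
P5: √((2.380·111.32)² + (0.781·61.5)²) = √(70194.05141 + 2307.02499) = 269.260 km
P6: √((-0.414·111.32)² + (2.156·61.5)²) = √(2123.96364 + 17581.16884) = 140.375 km
P7: √((2.224·111.32)² + (-1.627·61.5)²) = √(61293.71733 + 10012.10366) = 267.031 km
P8: √((2.285·111.32)² + (-0.527·61.5)²) = √(64702.16370 + 1050.44051) = 256.423 km
P9: √((0.243·111.32)² + (2.149·61.5)²) = √(731.74362 + 17467.19073) = 134.903 km
P10: √((0.660·111.32)² + (1.380·61.5)²) = √(5398.01723 + 7202.91690) = 112.254 km
P11: √((2.311·111.32)² + (1.313·61.5)²) = √(66182.97515 + 6520.48175) = 269.636 km
P12: √((-0.268·111.32)² + (1.248·61.5)²) = √(890.05324 + 5890.86950) = 82.346 km
P13: √((-0.447·111.32)² + (1.527·61.5)²) = √(2476.06158 + 8819.18201) = 106.279 km
P14: √((0.784·111.32)² + (-1.619·61.5)²) = √(7616.90468 + 9913.88619) = 132.404 km
P15: √((-0.758·111.32)² + (1.047·61.5)²) = √(7120.07891 + 4146.13649) = 106.142 km
Sorted: P4 (72.316 km) < P2 (76.038 km) < P3 (81.342 km) < P12 (82.346 km) < …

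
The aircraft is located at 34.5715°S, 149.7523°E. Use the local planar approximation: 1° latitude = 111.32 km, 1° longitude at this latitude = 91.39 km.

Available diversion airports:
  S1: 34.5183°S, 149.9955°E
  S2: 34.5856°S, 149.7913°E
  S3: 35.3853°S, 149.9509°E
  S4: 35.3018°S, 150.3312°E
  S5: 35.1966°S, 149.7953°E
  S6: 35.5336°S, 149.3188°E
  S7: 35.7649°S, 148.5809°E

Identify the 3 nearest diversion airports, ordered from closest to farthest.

S2, S1, S5

Distances from 34.5715°S, 149.7523°E:
S1: √((0.0532·111.32)² + (0.2432·91.39)²) = √(35.072737 + 493.997210) = 23.0015 km
S2: √((-0.0141·111.32)² + (0.0390·91.39)²) = √(2.463682 + 12.703593) = 3.8945 km
S3: √((-0.8138·111.32)² + (0.1986·91.39)²) = √(8206.949600 + 329.424460) = 92.3925 km
S4: √((-0.7303·111.32)² + (0.5789·91.39)²) = √(6609.201559 + 2799.010024) = 96.9959 km
S5: √((-0.6251·111.32)² + (0.0430·91.39)²) = √(4842.229767 + 15.443092) = 69.6970 km
S6: √((-0.9621·111.32)² + (-0.4335·91.39)²) = √(11470.618203 + 1569.551457) = 114.1936 km
S7: √((-1.1934·111.32)² + (-1.1714·91.39)²) = √(17648.933322 + 11460.611587) = 170.6152 km
Sorted: S2 (3.8945 km) < S1 (23.0015 km) < S5 (69.6970 km) < S3 (92.3925 km) < S4 (96.9959 km) < …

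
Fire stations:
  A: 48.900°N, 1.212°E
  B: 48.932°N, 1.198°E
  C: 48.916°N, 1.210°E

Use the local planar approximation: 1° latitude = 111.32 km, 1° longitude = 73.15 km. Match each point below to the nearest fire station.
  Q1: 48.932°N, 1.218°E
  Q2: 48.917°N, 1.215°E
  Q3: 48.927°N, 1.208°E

Q1→B; Q2→C; Q3→B

Q1 at 48.932°N, 1.218°E:
  A: 3.589 km
  B: 1.463 km
  C: 1.875 km
  → nearest: B (1.463 km)
Q2 at 48.917°N, 1.215°E:
  A: 1.905 km
  B: 2.082 km
  C: 0.382 km
  → nearest: C (0.382 km)
Q3 at 48.927°N, 1.208°E:
  A: 3.020 km
  B: 0.919 km
  C: 1.233 km
  → nearest: B (0.919 km)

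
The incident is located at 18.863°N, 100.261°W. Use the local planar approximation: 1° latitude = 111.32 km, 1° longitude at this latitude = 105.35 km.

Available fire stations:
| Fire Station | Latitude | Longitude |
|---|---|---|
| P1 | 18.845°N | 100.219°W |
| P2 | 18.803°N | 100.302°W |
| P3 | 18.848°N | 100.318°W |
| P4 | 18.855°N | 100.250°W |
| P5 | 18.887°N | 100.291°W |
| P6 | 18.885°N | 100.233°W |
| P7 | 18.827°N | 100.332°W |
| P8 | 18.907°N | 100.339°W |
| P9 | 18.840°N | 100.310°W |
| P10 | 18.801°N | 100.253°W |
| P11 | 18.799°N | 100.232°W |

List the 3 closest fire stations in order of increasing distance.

Distances from 18.863°N, 100.261°W:
P1: 4.857 km
P2: 7.954 km
P3: 6.233 km
P4: 1.462 km
P5: 4.138 km
P6: 3.834 km
P7: 8.486 km
P8: 9.566 km
P9: 5.762 km
P10: 6.953 km
P11: 7.752 km
Sorted: P4 (1.462 km) < P6 (3.834 km) < P5 (4.138 km) < P1 (4.857 km) < P9 (5.762 km) < …

P4, P6, P5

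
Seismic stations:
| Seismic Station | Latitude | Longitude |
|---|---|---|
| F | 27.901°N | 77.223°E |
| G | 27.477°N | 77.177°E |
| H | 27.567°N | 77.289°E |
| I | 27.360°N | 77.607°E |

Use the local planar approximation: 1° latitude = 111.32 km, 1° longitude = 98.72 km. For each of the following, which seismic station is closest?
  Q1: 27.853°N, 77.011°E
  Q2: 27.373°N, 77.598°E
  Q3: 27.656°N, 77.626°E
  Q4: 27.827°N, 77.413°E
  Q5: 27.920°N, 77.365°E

Q1→F; Q2→I; Q3→I; Q4→F; Q5→F

Q1 at 27.853°N, 77.011°E:
  F: √((0.048·111.32)² + (0.212·98.72)²) = √(28.55150 + 438.00797) = 21.600 km
  G: √((-0.376·111.32)² + (0.166·98.72)²) = √(1751.95152 + 268.55081) = 44.950 km
  H: √((-0.286·111.32)² + (0.278·98.72)²) = √(1013.62768 + 753.18192) = 42.033 km
  I: √((-0.493·111.32)² + (0.596·98.72)²) = √(3011.89782 + 3461.80669) = 80.459 km
  → nearest: F (21.600 km)
Q2 at 27.373°N, 77.598°E:
  F: √((0.528·111.32)² + (-0.375·98.72)²) = √(3454.73103 + 1370.48040) = 69.464 km
  G: √((0.104·111.32)² + (-0.421·98.72)²) = √(134.03341 + 1727.32670) = 43.143 km
  H: √((0.194·111.32)² + (-0.309·98.72)²) = √(466.39067 + 930.52330) = 37.375 km
  I: √((-0.013·111.32)² + (0.009·98.72)²) = √(2.09427 + 0.78940) = 1.698 km
  → nearest: I (1.698 km)
Q3 at 27.656°N, 77.626°E:
  F: √((0.245·111.32)² + (-0.403·98.72)²) = √(743.83835 + 1582.77939) = 48.235 km
  G: √((-0.179·111.32)² + (-0.449·98.72)²) = √(397.05663 + 1964.73045) = 48.598 km
  H: √((-0.089·111.32)² + (-0.337·98.72)²) = √(98.15816 + 1106.80241) = 34.713 km
  I: √((-0.296·111.32)² + (-0.019·98.72)²) = √(1085.74995 + 3.51818) = 33.004 km
  → nearest: I (33.004 km)
Q4 at 27.827°N, 77.413°E:
  F: √((0.074·111.32)² + (-0.190·98.72)²) = √(67.85937 + 351.81755) = 20.486 km
  G: √((-0.350·111.32)² + (-0.236·98.72)²) = √(1518.03744 + 542.79308) = 45.396 km
  H: √((-0.260·111.32)² + (-0.124·98.72)²) = √(837.70883 + 149.84894) = 31.425 km
  I: √((-0.467·111.32)² + (0.194·98.72)²) = √(2702.58994 + 366.78685) = 55.402 km
  → nearest: F (20.486 km)
Q5 at 27.920°N, 77.365°E:
  F: √((-0.019·111.32)² + (-0.142·98.72)²) = √(4.47356 + 196.51105) = 14.177 km
  G: √((-0.443·111.32)² + (-0.188·98.72)²) = √(2431.94555 + 344.44984) = 52.692 km
  H: √((-0.353·111.32)² + (-0.076·98.72)²) = √(1544.17247 + 56.29081) = 40.006 km
  I: √((-0.560·111.32)² + (0.242·98.72)²) = √(3886.17586 + 570.74357) = 66.760 km
  → nearest: F (14.177 km)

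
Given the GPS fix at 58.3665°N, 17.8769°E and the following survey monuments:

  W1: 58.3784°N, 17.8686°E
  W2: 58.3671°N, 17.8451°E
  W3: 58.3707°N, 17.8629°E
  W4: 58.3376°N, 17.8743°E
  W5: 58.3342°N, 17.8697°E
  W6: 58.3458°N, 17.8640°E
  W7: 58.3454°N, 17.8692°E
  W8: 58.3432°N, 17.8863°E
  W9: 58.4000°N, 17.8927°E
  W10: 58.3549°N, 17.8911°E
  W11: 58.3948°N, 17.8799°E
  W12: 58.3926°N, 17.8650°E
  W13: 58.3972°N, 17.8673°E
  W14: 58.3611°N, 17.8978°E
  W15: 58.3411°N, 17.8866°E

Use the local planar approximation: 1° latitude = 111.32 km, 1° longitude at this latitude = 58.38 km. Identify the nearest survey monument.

W3

Distances from 58.3665°N, 17.8769°E:
W1: √((0.0119·111.32)² + (-0.0083·58.38)²) = √(1.754851 + 0.234793) = 1.4105 km
W2: √((0.0006·111.32)² + (-0.0318·58.38)²) = √(0.004461 + 3.446533) = 1.8577 km
W3: √((0.0042·111.32)² + (-0.0140·58.38)²) = √(0.218597 + 0.668012) = 0.9416 km
W4: √((-0.0289·111.32)² + (-0.0026·58.38)²) = √(10.350041 + 0.023040) = 3.2207 km
W5: √((-0.0323·111.32)² + (-0.0072·58.38)²) = √(12.928598 + 0.176682) = 3.6201 km
W6: √((-0.0207·111.32)² + (-0.0129·58.38)²) = √(5.309909 + 0.567163) = 2.4243 km
W7: √((-0.0211·111.32)² + (-0.0077·58.38)²) = √(5.517106 + 0.202074) = 2.3915 km
W8: √((-0.0233·111.32)² + (0.0094·58.38)²) = √(6.727570 + 0.301151) = 2.6512 km
W9: √((0.0335·111.32)² + (0.0158·58.38)²) = √(13.907082 + 0.850829) = 3.8416 km
W10: √((-0.0116·111.32)² + (0.0142·58.38)²) = √(1.667487 + 0.687234) = 1.5345 km
W11: √((0.0283·111.32)² + (0.0030·58.38)²) = √(9.924743 + 0.030674) = 3.1552 km
W12: √((0.0261·111.32)² + (-0.0119·58.38)²) = √(8.441651 + 0.482639) = 2.9874 km
W13: √((0.0307·111.32)² + (-0.0096·58.38)²) = √(11.679470 + 0.314102) = 3.4632 km
W14: √((-0.0054·111.32)² + (0.0209·58.38)²) = √(0.361355 + 1.488747) = 1.3602 km
W15: √((-0.0254·111.32)² + (0.0097·58.38)²) = √(7.994915 + 0.320680) = 2.8837 km
Minimum: W3 at 0.9416 km.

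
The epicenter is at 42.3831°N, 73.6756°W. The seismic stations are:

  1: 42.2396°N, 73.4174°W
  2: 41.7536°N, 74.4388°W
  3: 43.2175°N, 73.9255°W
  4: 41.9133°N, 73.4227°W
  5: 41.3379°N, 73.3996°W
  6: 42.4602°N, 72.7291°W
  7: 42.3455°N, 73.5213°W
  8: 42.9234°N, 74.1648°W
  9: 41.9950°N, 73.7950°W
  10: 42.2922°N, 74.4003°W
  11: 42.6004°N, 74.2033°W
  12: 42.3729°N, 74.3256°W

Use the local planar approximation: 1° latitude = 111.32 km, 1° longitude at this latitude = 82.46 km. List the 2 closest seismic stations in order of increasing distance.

7, 1

Distances from 42.3831°N, 73.6756°W:
1: √((-0.1435·111.32)² + (0.2582·82.46)²) = √(255.182094 + 453.314005) = 26.6176 km
2: √((-0.6295·111.32)² + (-0.7632·82.46)²) = √(4910.637367 + 3960.621898) = 94.1874 km
3: √((0.8344·111.32)² + (-0.2499·82.46)²) = √(8627.699019 + 424.638310) = 95.1438 km
4: √((-0.4698·111.32)² + (0.2529·82.46)²) = √(2735.095029 + 434.894905) = 56.3027 km
5: √((-1.0452·111.32)² + (0.2760·82.46)²) = √(13537.709716 + 517.970260) = 118.5567 km
6: √((0.0771·111.32)² + (0.9465·82.46)²) = √(73.663975 + 6091.551182) = 78.5189 km
7: √((-0.0376·111.32)² + (0.1543·82.46)²) = √(17.519515 + 161.889437) = 13.3944 km
8: √((0.5403·111.32)² + (-0.4892·82.46)²) = √(3617.564893 + 1627.269774) = 72.4212 km
9: √((-0.3881·111.32)² + (-0.1194·82.46)²) = √(1866.524440 + 96.938281) = 44.3110 km
10: √((-0.0909·111.32)² + (-0.7247·82.46)²) = √(102.393918 + 3571.109636) = 60.6094 km
11: √((0.2173·111.32)² + (-0.5277·82.46)²) = √(585.148166 + 1893.480554) = 49.7858 km
12: √((-0.0102·111.32)² + (-0.6500·82.46)²) = √(1.289278 + 2872.852801) = 53.6110 km
Sorted: 7 (13.3944 km) < 1 (26.6176 km) < 9 (44.3110 km) < 11 (49.7858 km) < …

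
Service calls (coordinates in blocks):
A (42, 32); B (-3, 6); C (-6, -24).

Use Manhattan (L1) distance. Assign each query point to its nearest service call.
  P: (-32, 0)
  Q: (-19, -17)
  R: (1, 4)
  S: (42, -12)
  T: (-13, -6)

P at (-32, 0):
  A: |74| + |32| = 74 + 32 = 106 blocks
  B: |29| + |6| = 29 + 6 = 35 blocks
  C: |26| + |-24| = 26 + 24 = 50 blocks
  → nearest: B (35 blocks)
Q at (-19, -17):
  A: |61| + |49| = 61 + 49 = 110 blocks
  B: |16| + |23| = 16 + 23 = 39 blocks
  C: |13| + |-7| = 13 + 7 = 20 blocks
  → nearest: C (20 blocks)
R at (1, 4):
  A: |41| + |28| = 41 + 28 = 69 blocks
  B: |-4| + |2| = 4 + 2 = 6 blocks
  C: |-7| + |-28| = 7 + 28 = 35 blocks
  → nearest: B (6 blocks)
S at (42, -12):
  A: |0| + |44| = 0 + 44 = 44 blocks
  B: |-45| + |18| = 45 + 18 = 63 blocks
  C: |-48| + |-12| = 48 + 12 = 60 blocks
  → nearest: A (44 blocks)
T at (-13, -6):
  A: |55| + |38| = 55 + 38 = 93 blocks
  B: |10| + |12| = 10 + 12 = 22 blocks
  C: |7| + |-18| = 7 + 18 = 25 blocks
  → nearest: B (22 blocks)

P→B; Q→C; R→B; S→A; T→B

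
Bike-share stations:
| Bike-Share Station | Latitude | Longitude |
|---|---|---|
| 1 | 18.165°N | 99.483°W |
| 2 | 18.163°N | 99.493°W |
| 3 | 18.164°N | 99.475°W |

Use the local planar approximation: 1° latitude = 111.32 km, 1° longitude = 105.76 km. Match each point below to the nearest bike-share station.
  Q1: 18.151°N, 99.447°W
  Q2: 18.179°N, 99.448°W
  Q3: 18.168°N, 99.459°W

Q1 at 18.151°N, 99.447°W:
  1: 4.114 km
  2: 5.045 km
  3: 3.296 km
  → nearest: 3 (3.296 km)
Q2 at 18.179°N, 99.448°W:
  1: 4.016 km
  2: 5.082 km
  3: 3.308 km
  → nearest: 3 (3.308 km)
Q3 at 18.168°N, 99.459°W:
  1: 2.560 km
  2: 3.639 km
  3: 1.750 km
  → nearest: 3 (1.750 km)

Q1→3; Q2→3; Q3→3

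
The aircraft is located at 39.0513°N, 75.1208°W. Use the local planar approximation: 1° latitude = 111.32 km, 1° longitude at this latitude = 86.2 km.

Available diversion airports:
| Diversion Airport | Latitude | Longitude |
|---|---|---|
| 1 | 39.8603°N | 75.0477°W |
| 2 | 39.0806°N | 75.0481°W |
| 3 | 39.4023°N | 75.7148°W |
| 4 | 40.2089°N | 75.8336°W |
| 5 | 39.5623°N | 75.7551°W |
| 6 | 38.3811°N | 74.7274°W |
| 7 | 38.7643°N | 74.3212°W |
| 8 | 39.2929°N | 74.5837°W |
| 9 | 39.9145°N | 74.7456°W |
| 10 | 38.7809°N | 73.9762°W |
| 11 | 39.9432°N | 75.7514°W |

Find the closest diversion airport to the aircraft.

Distances from 39.0513°N, 75.1208°W:
1: 90.2781 km
2: 7.0647 km
3: 64.4085 km
4: 142.7628 km
5: 78.9011 km
6: 81.9519 km
7: 75.9701 km
8: 53.5429 km
9: 101.3883 km
10: 103.1540 km
11: 113.1925 km
Minimum: 2 at 7.0647 km.

2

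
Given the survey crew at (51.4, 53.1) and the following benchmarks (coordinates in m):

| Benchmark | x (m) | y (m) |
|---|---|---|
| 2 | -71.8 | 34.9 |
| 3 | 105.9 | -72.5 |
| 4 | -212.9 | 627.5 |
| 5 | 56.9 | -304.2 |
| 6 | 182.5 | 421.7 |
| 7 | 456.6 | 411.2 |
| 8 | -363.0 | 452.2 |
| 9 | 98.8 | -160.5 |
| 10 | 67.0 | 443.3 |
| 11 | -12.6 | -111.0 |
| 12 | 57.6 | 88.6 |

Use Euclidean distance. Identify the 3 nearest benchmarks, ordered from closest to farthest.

12, 2, 3

Distances from (51.4, 53.1):
2: 124.5 m
3: 136.9 m
4: 632.3 m
5: 357.3 m
6: 391.2 m
7: 540.8 m
8: 575.3 m
9: 218.8 m
10: 390.5 m
11: 176.1 m
12: 36.0 m
Sorted: 12 (36.0 m) < 2 (124.5 m) < 3 (136.9 m) < 11 (176.1 m) < 9 (218.8 m) < …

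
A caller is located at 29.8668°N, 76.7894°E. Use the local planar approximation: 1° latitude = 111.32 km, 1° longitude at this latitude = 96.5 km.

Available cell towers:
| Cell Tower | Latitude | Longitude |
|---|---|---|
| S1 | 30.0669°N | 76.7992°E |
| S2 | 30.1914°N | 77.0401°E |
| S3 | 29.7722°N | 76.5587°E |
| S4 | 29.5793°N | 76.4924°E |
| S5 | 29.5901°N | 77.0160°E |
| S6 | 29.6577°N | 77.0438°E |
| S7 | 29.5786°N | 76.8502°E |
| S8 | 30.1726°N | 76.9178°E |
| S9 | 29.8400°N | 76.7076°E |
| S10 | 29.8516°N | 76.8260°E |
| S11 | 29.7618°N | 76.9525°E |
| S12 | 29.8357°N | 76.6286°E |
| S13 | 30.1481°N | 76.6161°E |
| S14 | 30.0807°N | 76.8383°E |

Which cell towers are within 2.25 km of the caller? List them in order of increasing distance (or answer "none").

Distances from 29.8668°N, 76.7894°E:
S1: 22.2952 km
S2: 43.4854 km
S3: 24.6276 km
S4: 42.9618 km
S5: 37.7749 km
S6: 33.8305 km
S7: 32.6145 km
S8: 36.2265 km
S9: 8.4387 km
S10: 3.9163 km
S11: 19.6047 km
S12: 15.8987 km
S13: 35.5001 km
S14: 24.2744 km
Threshold 2.25 km: none within range.

none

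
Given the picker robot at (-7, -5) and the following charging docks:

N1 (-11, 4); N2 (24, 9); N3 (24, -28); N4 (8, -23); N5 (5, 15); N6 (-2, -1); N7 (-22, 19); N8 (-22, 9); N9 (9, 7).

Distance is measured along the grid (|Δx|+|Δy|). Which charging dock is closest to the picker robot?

N6

Distances from (-7, -5):
N1: |-4| + |9| = 4 + 9 = 13
N2: |31| + |14| = 31 + 14 = 45
N3: |31| + |-23| = 31 + 23 = 54
N4: |15| + |-18| = 15 + 18 = 33
N5: |12| + |20| = 12 + 20 = 32
N6: |5| + |4| = 5 + 4 = 9
N7: |-15| + |24| = 15 + 24 = 39
N8: |-15| + |14| = 15 + 14 = 29
N9: |16| + |12| = 16 + 12 = 28
Minimum: N6 at 9.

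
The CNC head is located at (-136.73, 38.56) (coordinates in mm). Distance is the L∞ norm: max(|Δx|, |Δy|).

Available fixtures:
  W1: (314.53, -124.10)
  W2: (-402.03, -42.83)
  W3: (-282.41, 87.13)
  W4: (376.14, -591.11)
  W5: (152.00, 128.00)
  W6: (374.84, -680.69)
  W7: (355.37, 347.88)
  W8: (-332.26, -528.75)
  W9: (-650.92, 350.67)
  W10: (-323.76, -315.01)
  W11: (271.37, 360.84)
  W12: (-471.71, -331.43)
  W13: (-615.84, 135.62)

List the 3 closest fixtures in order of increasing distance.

W3, W2, W5

Distances from (-136.73, 38.56):
W1: 451.26 mm
W2: 265.30 mm
W3: 145.68 mm
W4: 629.67 mm
W5: 288.73 mm
W6: 719.25 mm
W7: 492.10 mm
W8: 567.31 mm
W9: 514.19 mm
W10: 353.57 mm
W11: 408.10 mm
W12: 369.99 mm
W13: 479.11 mm
Sorted: W3 (145.68 mm) < W2 (265.30 mm) < W5 (288.73 mm) < W10 (353.57 mm) < W12 (369.99 mm) < …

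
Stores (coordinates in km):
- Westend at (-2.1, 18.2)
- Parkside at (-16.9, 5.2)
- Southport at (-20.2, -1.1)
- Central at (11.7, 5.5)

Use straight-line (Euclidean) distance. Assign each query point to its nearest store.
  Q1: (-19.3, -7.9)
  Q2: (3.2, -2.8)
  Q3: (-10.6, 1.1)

Q1 at (-19.3, -7.9):
  Westend: √((17.2)² + (26.1)²) = √(295.840 + 681.210) = 31.3 km
  Parkside: √((2.4)² + (13.1)²) = √(5.760 + 171.610) = 13.3 km
  Southport: √((-0.9)² + (6.8)²) = √(0.810 + 46.240) = 6.9 km
  Central: √((31.0)² + (13.4)²) = √(961.000 + 179.560) = 33.8 km
  → nearest: Southport (6.9 km)
Q2 at (3.2, -2.8):
  Westend: √((-5.3)² + (21.0)²) = √(28.090 + 441.000) = 21.7 km
  Parkside: √((-20.1)² + (8.0)²) = √(404.010 + 64.000) = 21.6 km
  Southport: √((-23.4)² + (1.7)²) = √(547.560 + 2.890) = 23.5 km
  Central: √((8.5)² + (8.3)²) = √(72.250 + 68.890) = 11.9 km
  → nearest: Central (11.9 km)
Q3 at (-10.6, 1.1):
  Westend: √((8.5)² + (17.1)²) = √(72.250 + 292.410) = 19.1 km
  Parkside: √((-6.3)² + (4.1)²) = √(39.690 + 16.810) = 7.5 km
  Southport: √((-9.6)² + (-2.2)²) = √(92.160 + 4.840) = 9.8 km
  Central: √((22.3)² + (4.4)²) = √(497.290 + 19.360) = 22.7 km
  → nearest: Parkside (7.5 km)

Q1→Southport; Q2→Central; Q3→Parkside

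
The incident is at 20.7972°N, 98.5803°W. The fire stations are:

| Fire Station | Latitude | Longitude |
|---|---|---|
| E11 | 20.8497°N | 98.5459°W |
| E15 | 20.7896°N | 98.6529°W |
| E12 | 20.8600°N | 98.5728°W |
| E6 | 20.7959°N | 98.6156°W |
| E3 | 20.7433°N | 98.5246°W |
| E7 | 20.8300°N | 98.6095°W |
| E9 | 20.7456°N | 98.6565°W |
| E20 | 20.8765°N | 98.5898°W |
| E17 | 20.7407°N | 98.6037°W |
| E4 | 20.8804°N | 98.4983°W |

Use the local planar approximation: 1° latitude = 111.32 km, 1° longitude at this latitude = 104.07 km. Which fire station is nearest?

E6

Distances from 20.7972°N, 98.5803°W:
E11: √((0.0525·111.32)² + (0.0344·104.07)²) = √(34.155842 + 12.816457) = 6.8536 km
E15: √((-0.0076·111.32)² + (-0.0726·104.07)²) = √(0.715770 + 57.085308) = 7.6027 km
E12: √((0.0628·111.32)² + (0.0075·104.07)²) = √(48.872627 + 0.609219) = 7.0343 km
E6: √((-0.0013·111.32)² + (-0.0353·104.07)²) = √(0.020943 + 13.495859) = 3.6765 km
E3: √((-0.0539·111.32)² + (0.0557·104.07)²) = √(36.001776 + 33.601719) = 8.3429 km
E7: √((0.0328·111.32)² + (-0.0292·104.07)²) = √(13.331962 + 9.234573) = 4.7504 km
E9: √((-0.0516·111.32)² + (-0.0762·104.07)²) = √(32.994823 + 62.887025) = 9.7919 km
E20: √((0.0793·111.32)² + (-0.0095·104.07)²) = √(77.927864 + 0.977458) = 8.8829 km
E17: √((-0.0565·111.32)² + (-0.0234·104.07)²) = √(39.558817 + 5.930384) = 6.7446 km
E4: √((0.0832·111.32)² + (0.0820·104.07)²) = √(85.781384 + 72.824718) = 12.5939 km
Minimum: E6 at 3.6765 km.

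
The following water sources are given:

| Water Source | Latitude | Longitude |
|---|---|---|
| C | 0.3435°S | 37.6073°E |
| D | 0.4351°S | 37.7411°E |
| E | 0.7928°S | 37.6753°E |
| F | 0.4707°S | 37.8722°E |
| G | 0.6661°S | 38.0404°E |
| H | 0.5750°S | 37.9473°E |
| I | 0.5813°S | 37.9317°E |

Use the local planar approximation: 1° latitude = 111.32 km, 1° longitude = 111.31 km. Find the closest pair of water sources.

H and I

Pairwise distances:
H–I: √((-0.0063·111.32)² + (-0.0156·111.31)²) = √(0.491844 + 3.015210) = 1.8727 km
F–I: √((-0.1106·111.32)² + (0.0595·111.31)²) = √(151.585147 + 43.863400) = 13.9803 km
F–H: √((-0.1043·111.32)² + (0.0751·111.31)²) = √(134.807797 + 69.879251) = 14.3069 km
G–H: √((0.0911·111.32)² + (-0.0931·111.31)²) = √(102.844992 + 107.390961) = 14.4995 km
D–F: √((-0.0356·111.32)² + (0.1311·111.31)²) = √(15.705306 + 212.948090) = 15.1213 km
G–I: √((0.0848·111.32)² + (-0.1087·111.31)²) = √(89.112392 + 146.395408) = 15.3463 km
C–D: √((-0.0916·111.32)² + (0.1338·111.31)²) = √(103.977014 + 221.809730) = 18.0496 km
D–I: √((-0.1462·111.32)² + (0.1906·111.31)²) = √(264.875104 + 450.105332) = 26.7391 km
D–H: √((-0.1399·111.32)² + (0.2062·111.31)²) = √(242.539135 + 526.799904) = 27.7370 km
F–G: √((-0.1954·111.32)² + (0.1682·111.31)²) = √(473.146372 + 350.526090) = 28.6997 km
C–F: √((-0.1272·111.32)² + (0.2649·111.31)²) = √(200.502881 + 869.425316) = 32.7098 km
E–I: √((0.2115·111.32)² + (0.2564·111.31)²) = √(554.328412 + 814.524979) = 36.9980 km
E–H: √((0.2178·111.32)² + (0.2720·111.31)²) = √(587.844076 + 916.655553) = 38.7879 km
D–E: √((-0.3577·111.32)² + (-0.0658·111.31)²) = √(1585.565822 + 53.643876) = 40.4872 km
E–F: √((0.3221·111.32)² + (0.1969·111.31)²) = √(1285.665070 + 480.352215) = 42.0240 km
D–G: √((-0.2310·111.32)² + (0.2993·111.31)²) = √(661.257111 + 1109.894755) = 42.0851 km
E–G: √((0.1267·111.32)² + (0.3651·111.31)²) = √(198.929699 + 1651.551160) = 43.0172 km
C–I: √((-0.2378·111.32)² + (0.3244·111.31)²) = √(700.761278 + 1303.857281) = 44.7730 km
C–H: √((-0.2315·111.32)² + (0.3400·111.31)²) = √(664.122794 + 1432.274301) = 45.7864 km
C–E: √((-0.4493·111.32)² + (0.0680·111.31)²) = √(2501.607858 + 57.290972) = 50.5856 km
C–G: √((-0.3226·111.32)² + (0.4331·111.31)²) = √(1289.659678 + 2324.046070) = 60.1141 km
Closest pair: H–I at 1.8727 km.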